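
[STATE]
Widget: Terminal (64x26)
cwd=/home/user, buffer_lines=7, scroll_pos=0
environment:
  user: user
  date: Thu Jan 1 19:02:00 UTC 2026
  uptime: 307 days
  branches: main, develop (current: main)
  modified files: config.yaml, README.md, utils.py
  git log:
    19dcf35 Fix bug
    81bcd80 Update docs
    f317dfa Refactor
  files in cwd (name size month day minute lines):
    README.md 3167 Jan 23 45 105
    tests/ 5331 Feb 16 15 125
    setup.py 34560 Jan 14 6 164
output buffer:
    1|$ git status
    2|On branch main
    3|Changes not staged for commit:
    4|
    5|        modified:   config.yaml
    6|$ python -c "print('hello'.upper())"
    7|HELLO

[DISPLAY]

$ git status                                                    
On branch main                                                  
Changes not staged for commit:                                  
                                                                
        modified:   config.yaml                                 
$ python -c "print('hello'.upper())"                            
HELLO                                                           
$ █                                                             
                                                                
                                                                
                                                                
                                                                
                                                                
                                                                
                                                                
                                                                
                                                                
                                                                
                                                                
                                                                
                                                                
                                                                
                                                                
                                                                
                                                                
                                                                


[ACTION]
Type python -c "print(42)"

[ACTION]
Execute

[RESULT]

$ git status                                                    
On branch main                                                  
Changes not staged for commit:                                  
                                                                
        modified:   config.yaml                                 
$ python -c "print('hello'.upper())"                            
HELLO                                                           
$ python -c "print(42)"                                         
42                                                              
$ █                                                             
                                                                
                                                                
                                                                
                                                                
                                                                
                                                                
                                                                
                                                                
                                                                
                                                                
                                                                
                                                                
                                                                
                                                                
                                                                
                                                                


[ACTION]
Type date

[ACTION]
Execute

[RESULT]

$ git status                                                    
On branch main                                                  
Changes not staged for commit:                                  
                                                                
        modified:   config.yaml                                 
$ python -c "print('hello'.upper())"                            
HELLO                                                           
$ python -c "print(42)"                                         
42                                                              
$ date                                                          
Thu Jan 1 19:02:00 UTC 2026                                     
$ █                                                             
                                                                
                                                                
                                                                
                                                                
                                                                
                                                                
                                                                
                                                                
                                                                
                                                                
                                                                
                                                                
                                                                
                                                                


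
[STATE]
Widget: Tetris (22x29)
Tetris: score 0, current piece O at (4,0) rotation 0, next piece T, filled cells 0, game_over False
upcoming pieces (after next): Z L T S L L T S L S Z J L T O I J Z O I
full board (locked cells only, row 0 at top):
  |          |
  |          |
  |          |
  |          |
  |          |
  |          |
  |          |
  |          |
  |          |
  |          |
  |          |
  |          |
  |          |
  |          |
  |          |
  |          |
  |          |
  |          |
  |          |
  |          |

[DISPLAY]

    ▓▓    │Next:      
    ▓▓    │ ▒         
          │▒▒▒        
          │           
          │           
          │           
          │Score:     
          │0          
          │           
          │           
          │           
          │           
          │           
          │           
          │           
          │           
          │           
          │           
          │           
          │           
          │           
          │           
          │           
          │           
          │           
          │           
          │           
          │           
          │           


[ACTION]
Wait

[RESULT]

          │Next:      
    ▓▓    │ ▒         
    ▓▓    │▒▒▒        
          │           
          │           
          │           
          │Score:     
          │0          
          │           
          │           
          │           
          │           
          │           
          │           
          │           
          │           
          │           
          │           
          │           
          │           
          │           
          │           
          │           
          │           
          │           
          │           
          │           
          │           
          │           


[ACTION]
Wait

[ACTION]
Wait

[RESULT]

          │Next:      
          │ ▒         
          │▒▒▒        
    ▓▓    │           
    ▓▓    │           
          │           
          │Score:     
          │0          
          │           
          │           
          │           
          │           
          │           
          │           
          │           
          │           
          │           
          │           
          │           
          │           
          │           
          │           
          │           
          │           
          │           
          │           
          │           
          │           
          │           


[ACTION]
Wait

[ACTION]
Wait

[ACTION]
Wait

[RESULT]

          │Next:      
          │ ▒         
          │▒▒▒        
          │           
          │           
          │           
    ▓▓    │Score:     
    ▓▓    │0          
          │           
          │           
          │           
          │           
          │           
          │           
          │           
          │           
          │           
          │           
          │           
          │           
          │           
          │           
          │           
          │           
          │           
          │           
          │           
          │           
          │           


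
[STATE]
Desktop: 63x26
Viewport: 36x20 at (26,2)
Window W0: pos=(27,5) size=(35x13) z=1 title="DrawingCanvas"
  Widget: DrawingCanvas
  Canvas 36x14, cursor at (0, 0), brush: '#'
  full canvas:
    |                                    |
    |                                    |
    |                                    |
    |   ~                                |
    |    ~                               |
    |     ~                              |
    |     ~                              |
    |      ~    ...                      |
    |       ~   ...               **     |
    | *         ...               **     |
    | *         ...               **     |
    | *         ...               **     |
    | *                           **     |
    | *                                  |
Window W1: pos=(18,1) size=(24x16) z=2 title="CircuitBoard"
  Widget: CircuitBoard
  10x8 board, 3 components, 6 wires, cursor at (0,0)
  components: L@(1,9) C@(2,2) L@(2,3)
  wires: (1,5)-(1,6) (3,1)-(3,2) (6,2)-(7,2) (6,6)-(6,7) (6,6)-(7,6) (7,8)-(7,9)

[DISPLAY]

tBoard         ┃                    
───────────────┨                    
2 3 4 5 6 7 8 9┃                    
               ┃━━━━━━━━━━━━━━━━━━━┓
               ┃                   ┃
               ┃───────────────────┨
               ┃                   ┃
     C   L     ┃                   ┃
               ┃                   ┃
 · ─ ·         ┃                   ┃
               ┃                   ┃
               ┃                   ┃
               ┃                   ┃
               ┃                   ┃
━━━━━━━━━━━━━━━┛               **  ┃
 ┗━━━━━━━━━━━━━━━━━━━━━━━━━━━━━━━━━┛
                                    
                                    
                                    
                                    


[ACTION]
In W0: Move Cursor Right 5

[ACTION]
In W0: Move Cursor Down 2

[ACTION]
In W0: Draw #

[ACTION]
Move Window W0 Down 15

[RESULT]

tBoard         ┃                    
───────────────┨                    
2 3 4 5 6 7 8 9┃                    
               ┃                    
               ┃                    
               ┃                    
               ┃                    
     C   L     ┃                    
               ┃                    
 · ─ ·         ┃                    
               ┃                    
               ┃━━━━━━━━━━━━━━━━━━━┓
               ┃                   ┃
               ┃───────────────────┨
━━━━━━━━━━━━━━━┛                   ┃
 ┃                                 ┃
 ┃     #                           ┃
 ┃   ~                             ┃
 ┃    ~                            ┃
 ┃     ~                           ┃


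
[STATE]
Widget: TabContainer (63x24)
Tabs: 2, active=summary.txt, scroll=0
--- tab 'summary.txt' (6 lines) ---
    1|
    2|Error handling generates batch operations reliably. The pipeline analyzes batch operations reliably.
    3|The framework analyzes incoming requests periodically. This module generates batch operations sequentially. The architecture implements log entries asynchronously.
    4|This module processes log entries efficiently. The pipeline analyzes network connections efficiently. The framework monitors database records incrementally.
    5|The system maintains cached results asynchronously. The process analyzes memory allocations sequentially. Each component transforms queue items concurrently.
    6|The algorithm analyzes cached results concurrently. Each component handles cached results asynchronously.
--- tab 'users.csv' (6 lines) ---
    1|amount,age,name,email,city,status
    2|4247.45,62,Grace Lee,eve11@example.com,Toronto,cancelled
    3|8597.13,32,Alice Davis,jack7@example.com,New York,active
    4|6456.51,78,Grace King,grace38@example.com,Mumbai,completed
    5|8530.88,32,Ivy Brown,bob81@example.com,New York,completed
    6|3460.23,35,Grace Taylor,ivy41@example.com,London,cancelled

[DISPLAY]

[summary.txt]│ users.csv                                       
───────────────────────────────────────────────────────────────
                                                               
Error handling generates batch operations reliably. The pipelin
The framework analyzes incoming requests periodically. This mod
This module processes log entries efficiently. The pipeline ana
The system maintains cached results asynchronously. The process
The algorithm analyzes cached results concurrently. Each compon
                                                               
                                                               
                                                               
                                                               
                                                               
                                                               
                                                               
                                                               
                                                               
                                                               
                                                               
                                                               
                                                               
                                                               
                                                               
                                                               


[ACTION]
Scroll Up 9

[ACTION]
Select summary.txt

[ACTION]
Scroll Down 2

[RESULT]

[summary.txt]│ users.csv                                       
───────────────────────────────────────────────────────────────
The framework analyzes incoming requests periodically. This mod
This module processes log entries efficiently. The pipeline ana
The system maintains cached results asynchronously. The process
The algorithm analyzes cached results concurrently. Each compon
                                                               
                                                               
                                                               
                                                               
                                                               
                                                               
                                                               
                                                               
                                                               
                                                               
                                                               
                                                               
                                                               
                                                               
                                                               
                                                               
                                                               
                                                               


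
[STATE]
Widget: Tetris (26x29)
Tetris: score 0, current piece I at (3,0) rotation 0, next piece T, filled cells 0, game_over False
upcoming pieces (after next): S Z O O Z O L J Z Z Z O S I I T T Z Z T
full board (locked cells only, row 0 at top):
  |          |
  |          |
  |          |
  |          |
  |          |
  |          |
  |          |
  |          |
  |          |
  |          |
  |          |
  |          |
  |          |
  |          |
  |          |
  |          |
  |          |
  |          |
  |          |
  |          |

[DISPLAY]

   ████   │Next:          
          │ ▒             
          │▒▒▒            
          │               
          │               
          │               
          │Score:         
          │0              
          │               
          │               
          │               
          │               
          │               
          │               
          │               
          │               
          │               
          │               
          │               
          │               
          │               
          │               
          │               
          │               
          │               
          │               
          │               
          │               
          │               


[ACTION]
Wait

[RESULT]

          │Next:          
   ████   │ ▒             
          │▒▒▒            
          │               
          │               
          │               
          │Score:         
          │0              
          │               
          │               
          │               
          │               
          │               
          │               
          │               
          │               
          │               
          │               
          │               
          │               
          │               
          │               
          │               
          │               
          │               
          │               
          │               
          │               
          │               


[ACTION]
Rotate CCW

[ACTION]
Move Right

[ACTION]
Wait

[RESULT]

          │Next:          
          │ ▒             
    █     │▒▒▒            
    █     │               
    █     │               
    █     │               
          │Score:         
          │0              
          │               
          │               
          │               
          │               
          │               
          │               
          │               
          │               
          │               
          │               
          │               
          │               
          │               
          │               
          │               
          │               
          │               
          │               
          │               
          │               
          │               


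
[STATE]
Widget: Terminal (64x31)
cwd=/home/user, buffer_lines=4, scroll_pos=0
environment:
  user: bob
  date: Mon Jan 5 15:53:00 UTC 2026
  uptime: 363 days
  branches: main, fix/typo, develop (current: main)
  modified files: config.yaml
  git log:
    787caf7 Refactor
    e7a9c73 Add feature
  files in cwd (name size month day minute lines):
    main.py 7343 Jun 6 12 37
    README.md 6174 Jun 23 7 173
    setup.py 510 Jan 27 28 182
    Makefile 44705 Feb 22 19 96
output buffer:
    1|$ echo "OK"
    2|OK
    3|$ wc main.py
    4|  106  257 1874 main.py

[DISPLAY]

$ echo "OK"                                                     
OK                                                              
$ wc main.py                                                    
  106  257 1874 main.py                                         
$ █                                                             
                                                                
                                                                
                                                                
                                                                
                                                                
                                                                
                                                                
                                                                
                                                                
                                                                
                                                                
                                                                
                                                                
                                                                
                                                                
                                                                
                                                                
                                                                
                                                                
                                                                
                                                                
                                                                
                                                                
                                                                
                                                                
                                                                


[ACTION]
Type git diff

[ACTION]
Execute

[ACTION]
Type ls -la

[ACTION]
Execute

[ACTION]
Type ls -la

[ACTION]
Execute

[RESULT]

$ echo "OK"                                                     
OK                                                              
$ wc main.py                                                    
  106  257 1874 main.py                                         
$ git diff                                                      
diff --git a/main.py b/main.py                                  
--- a/main.py                                                   
+++ b/main.py                                                   
@@ -1,3 +1,4 @@                                                 
+# updated                                                      
 import sys                                                     
$ ls -la                                                        
-rw-r--r--  1 bob group     7343 Jun  6 10:12 main.py           
-rw-r--r--  1 bob group     6174 Jun 23 10:07 README.md         
-rw-r--r--  1 bob group      510 Jan 27 10:28 setup.py          
-rw-r--r--  1 bob group    44705 Feb 22 10:19 Makefile          
$ ls -la                                                        
-rw-r--r--  1 bob group     7343 Jun  6 10:12 main.py           
-rw-r--r--  1 bob group     6174 Jun 23 10:07 README.md         
-rw-r--r--  1 bob group      510 Jan 27 10:28 setup.py          
-rw-r--r--  1 bob group    44705 Feb 22 10:19 Makefile          
$ █                                                             
                                                                
                                                                
                                                                
                                                                
                                                                
                                                                
                                                                
                                                                
                                                                


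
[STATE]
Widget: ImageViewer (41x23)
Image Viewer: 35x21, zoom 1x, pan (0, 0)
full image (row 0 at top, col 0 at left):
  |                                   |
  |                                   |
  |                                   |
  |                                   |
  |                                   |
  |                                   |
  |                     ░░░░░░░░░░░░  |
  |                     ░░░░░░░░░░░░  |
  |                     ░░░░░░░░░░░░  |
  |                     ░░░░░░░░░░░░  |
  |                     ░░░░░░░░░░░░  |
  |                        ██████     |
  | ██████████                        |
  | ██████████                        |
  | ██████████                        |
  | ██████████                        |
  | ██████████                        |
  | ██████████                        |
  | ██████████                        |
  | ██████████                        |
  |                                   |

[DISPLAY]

                                         
                                         
                                         
                                         
                                         
                                         
                     ░░░░░░░░░░░░        
                     ░░░░░░░░░░░░        
                     ░░░░░░░░░░░░        
                     ░░░░░░░░░░░░        
                     ░░░░░░░░░░░░        
                        ██████           
 ██████████                              
 ██████████                              
 ██████████                              
 ██████████                              
 ██████████                              
 ██████████                              
 ██████████                              
 ██████████                              
                                         
                                         
                                         


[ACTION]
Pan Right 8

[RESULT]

                                         
                                         
                                         
                                         
                                         
                                         
             ░░░░░░░░░░░░                
             ░░░░░░░░░░░░                
             ░░░░░░░░░░░░                
             ░░░░░░░░░░░░                
             ░░░░░░░░░░░░                
                ██████                   
███                                      
███                                      
███                                      
███                                      
███                                      
███                                      
███                                      
███                                      
                                         
                                         
                                         


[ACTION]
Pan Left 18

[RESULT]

                                         
                                         
                                         
                                         
                                         
                                         
                     ░░░░░░░░░░░░        
                     ░░░░░░░░░░░░        
                     ░░░░░░░░░░░░        
                     ░░░░░░░░░░░░        
                     ░░░░░░░░░░░░        
                        ██████           
 ██████████                              
 ██████████                              
 ██████████                              
 ██████████                              
 ██████████                              
 ██████████                              
 ██████████                              
 ██████████                              
                                         
                                         
                                         


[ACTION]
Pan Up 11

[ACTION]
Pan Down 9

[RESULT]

                     ░░░░░░░░░░░░        
                     ░░░░░░░░░░░░        
                        ██████           
 ██████████                              
 ██████████                              
 ██████████                              
 ██████████                              
 ██████████                              
 ██████████                              
 ██████████                              
 ██████████                              
                                         
                                         
                                         
                                         
                                         
                                         
                                         
                                         
                                         
                                         
                                         
                                         


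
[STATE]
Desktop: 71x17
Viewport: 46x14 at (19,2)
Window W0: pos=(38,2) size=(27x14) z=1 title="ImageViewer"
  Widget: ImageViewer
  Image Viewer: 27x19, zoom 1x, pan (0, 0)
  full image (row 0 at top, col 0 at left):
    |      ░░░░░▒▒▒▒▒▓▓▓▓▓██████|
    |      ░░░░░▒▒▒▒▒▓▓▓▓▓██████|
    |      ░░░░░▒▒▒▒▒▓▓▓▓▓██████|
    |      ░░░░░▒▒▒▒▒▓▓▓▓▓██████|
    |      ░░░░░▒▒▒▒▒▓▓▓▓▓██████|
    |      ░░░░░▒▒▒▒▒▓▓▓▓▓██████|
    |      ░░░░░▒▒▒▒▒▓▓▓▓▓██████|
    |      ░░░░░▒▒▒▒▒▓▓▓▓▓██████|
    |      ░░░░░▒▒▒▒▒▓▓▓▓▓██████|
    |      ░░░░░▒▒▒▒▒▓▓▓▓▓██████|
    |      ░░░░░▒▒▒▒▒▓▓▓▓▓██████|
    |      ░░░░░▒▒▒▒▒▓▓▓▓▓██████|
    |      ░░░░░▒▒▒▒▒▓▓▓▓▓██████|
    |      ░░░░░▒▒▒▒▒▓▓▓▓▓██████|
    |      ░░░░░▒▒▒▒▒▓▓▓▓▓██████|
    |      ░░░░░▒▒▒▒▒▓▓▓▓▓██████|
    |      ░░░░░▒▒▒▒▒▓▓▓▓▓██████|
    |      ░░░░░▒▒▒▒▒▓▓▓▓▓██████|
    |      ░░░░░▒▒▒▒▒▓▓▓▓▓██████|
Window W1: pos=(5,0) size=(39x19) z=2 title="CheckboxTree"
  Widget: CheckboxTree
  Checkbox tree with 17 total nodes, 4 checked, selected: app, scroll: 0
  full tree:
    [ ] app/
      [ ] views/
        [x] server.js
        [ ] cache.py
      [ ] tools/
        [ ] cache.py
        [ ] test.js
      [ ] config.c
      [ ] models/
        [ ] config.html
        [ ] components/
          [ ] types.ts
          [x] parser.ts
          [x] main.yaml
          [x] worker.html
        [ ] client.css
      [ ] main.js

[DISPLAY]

────────────────────────┨━━━━━━━━━━━━━━━━━━━━┓
                        ┃eViewer             ┃
                        ┃────────────────────┨
er.js                   ┃ ░░░░░▒▒▒▒▒▓▓▓▓▓████┃
e.py                    ┃ ░░░░░▒▒▒▒▒▓▓▓▓▓████┃
                        ┃ ░░░░░▒▒▒▒▒▓▓▓▓▓████┃
e.py                    ┃ ░░░░░▒▒▒▒▒▓▓▓▓▓████┃
.js                     ┃ ░░░░░▒▒▒▒▒▓▓▓▓▓████┃
.c                      ┃ ░░░░░▒▒▒▒▒▓▓▓▓▓████┃
/                       ┃ ░░░░░▒▒▒▒▒▓▓▓▓▓████┃
ig.html                 ┃ ░░░░░▒▒▒▒▒▓▓▓▓▓████┃
onents/                 ┃ ░░░░░▒▒▒▒▒▓▓▓▓▓████┃
pes.ts                  ┃ ░░░░░▒▒▒▒▒▓▓▓▓▓████┃
rser.ts                 ┃━━━━━━━━━━━━━━━━━━━━┛


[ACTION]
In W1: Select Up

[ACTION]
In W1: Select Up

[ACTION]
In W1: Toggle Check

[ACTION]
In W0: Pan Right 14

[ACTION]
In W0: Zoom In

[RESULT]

────────────────────────┨━━━━━━━━━━━━━━━━━━━━┓
                        ┃eViewer             ┃
                        ┃────────────────────┨
er.js                   ┃░░░▒▒▒▒▒▒▒▒▒▒▓▓▓▓▓▓▓┃
e.py                    ┃░░░▒▒▒▒▒▒▒▒▒▒▓▓▓▓▓▓▓┃
                        ┃░░░▒▒▒▒▒▒▒▒▒▒▓▓▓▓▓▓▓┃
e.py                    ┃░░░▒▒▒▒▒▒▒▒▒▒▓▓▓▓▓▓▓┃
.js                     ┃░░░▒▒▒▒▒▒▒▒▒▒▓▓▓▓▓▓▓┃
.c                      ┃░░░▒▒▒▒▒▒▒▒▒▒▓▓▓▓▓▓▓┃
/                       ┃░░░▒▒▒▒▒▒▒▒▒▒▓▓▓▓▓▓▓┃
ig.html                 ┃░░░▒▒▒▒▒▒▒▒▒▒▓▓▓▓▓▓▓┃
onents/                 ┃░░░▒▒▒▒▒▒▒▒▒▒▓▓▓▓▓▓▓┃
pes.ts                  ┃░░░▒▒▒▒▒▒▒▒▒▒▓▓▓▓▓▓▓┃
rser.ts                 ┃━━━━━━━━━━━━━━━━━━━━┛


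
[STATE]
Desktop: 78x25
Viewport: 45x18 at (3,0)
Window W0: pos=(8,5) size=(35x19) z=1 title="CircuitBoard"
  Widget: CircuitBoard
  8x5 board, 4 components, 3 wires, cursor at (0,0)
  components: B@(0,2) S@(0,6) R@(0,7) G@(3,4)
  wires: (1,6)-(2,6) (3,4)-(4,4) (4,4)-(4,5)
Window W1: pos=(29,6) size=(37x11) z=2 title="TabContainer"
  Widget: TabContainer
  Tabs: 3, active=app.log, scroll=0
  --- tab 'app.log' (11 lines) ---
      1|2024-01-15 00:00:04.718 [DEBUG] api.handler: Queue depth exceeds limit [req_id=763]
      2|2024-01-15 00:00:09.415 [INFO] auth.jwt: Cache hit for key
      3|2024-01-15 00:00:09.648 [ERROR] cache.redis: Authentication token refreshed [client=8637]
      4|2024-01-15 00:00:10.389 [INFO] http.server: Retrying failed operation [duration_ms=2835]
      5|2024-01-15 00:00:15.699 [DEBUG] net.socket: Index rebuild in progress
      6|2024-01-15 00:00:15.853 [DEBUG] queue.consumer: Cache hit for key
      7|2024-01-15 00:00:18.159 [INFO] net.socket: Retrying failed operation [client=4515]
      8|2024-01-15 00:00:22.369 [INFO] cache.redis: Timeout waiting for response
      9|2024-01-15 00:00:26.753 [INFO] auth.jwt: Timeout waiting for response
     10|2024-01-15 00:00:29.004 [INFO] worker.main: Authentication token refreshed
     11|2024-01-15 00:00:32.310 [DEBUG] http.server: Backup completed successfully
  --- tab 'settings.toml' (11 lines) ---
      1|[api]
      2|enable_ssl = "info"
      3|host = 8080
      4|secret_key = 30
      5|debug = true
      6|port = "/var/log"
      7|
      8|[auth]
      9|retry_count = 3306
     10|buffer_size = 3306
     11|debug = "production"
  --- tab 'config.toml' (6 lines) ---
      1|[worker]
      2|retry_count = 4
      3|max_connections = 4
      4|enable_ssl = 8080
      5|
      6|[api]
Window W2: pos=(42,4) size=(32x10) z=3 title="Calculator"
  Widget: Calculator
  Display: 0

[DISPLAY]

                                             
                                             
                                             
                                             
                                       ┏━━━━━
     ┏━━━━━━━━━━━━━━━━━━━━━━━━━━━━━━━━━┃ Calc
     ┃ CircuitBoard       ┏━━━━━━━━━━━━┠─────
     ┠────────────────────┃ TabContaine┃     
     ┃   0 1 2 3 4 5 6 7  ┠────────────┃┌───┬
     ┃0  [.]      B       ┃[app.log]│ s┃│ 7 │
     ┃                    ┃────────────┃├───┼
     ┃1                   ┃2024-01-15 0┃│ 4 │
     ┃                    ┃2024-01-15 0┃└───┴
     ┃2                   ┃2024-01-15 0┗━━━━━
     ┃                    ┃2024-01-15 00:00:1
     ┃3                   ┃2024-01-15 00:00:1
     ┃                    ┗━━━━━━━━━━━━━━━━━━
     ┃4                   · ─ ·        ┃     


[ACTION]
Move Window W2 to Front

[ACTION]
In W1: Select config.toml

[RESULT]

                                             
                                             
                                             
                                             
                                       ┏━━━━━
     ┏━━━━━━━━━━━━━━━━━━━━━━━━━━━━━━━━━┃ Calc
     ┃ CircuitBoard       ┏━━━━━━━━━━━━┠─────
     ┠────────────────────┃ TabContaine┃     
     ┃   0 1 2 3 4 5 6 7  ┠────────────┃┌───┬
     ┃0  [.]      B       ┃ app.log │ s┃│ 7 │
     ┃                    ┃────────────┃├───┼
     ┃1                   ┃[worker]    ┃│ 4 │
     ┃                    ┃retry_count ┃└───┴
     ┃2                   ┃max_connecti┗━━━━━
     ┃                    ┃enable_ssl = 8080 
     ┃3                   ┃                  
     ┃                    ┗━━━━━━━━━━━━━━━━━━
     ┃4                   · ─ ·        ┃     


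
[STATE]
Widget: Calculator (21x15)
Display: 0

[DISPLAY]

                    0
┌───┬───┬───┬───┐    
│ 7 │ 8 │ 9 │ ÷ │    
├───┼───┼───┼───┤    
│ 4 │ 5 │ 6 │ × │    
├───┼───┼───┼───┤    
│ 1 │ 2 │ 3 │ - │    
├───┼───┼───┼───┤    
│ 0 │ . │ = │ + │    
├───┼───┼───┼───┤    
│ C │ MC│ MR│ M+│    
└───┴───┴───┴───┘    
                     
                     
                     


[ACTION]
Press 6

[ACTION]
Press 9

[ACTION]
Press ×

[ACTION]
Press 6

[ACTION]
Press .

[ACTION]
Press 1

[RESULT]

                  6.1
┌───┬───┬───┬───┐    
│ 7 │ 8 │ 9 │ ÷ │    
├───┼───┼───┼───┤    
│ 4 │ 5 │ 6 │ × │    
├───┼───┼───┼───┤    
│ 1 │ 2 │ 3 │ - │    
├───┼───┼───┼───┤    
│ 0 │ . │ = │ + │    
├───┼───┼───┼───┤    
│ C │ MC│ MR│ M+│    
└───┴───┴───┴───┘    
                     
                     
                     
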